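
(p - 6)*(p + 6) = p^2 - 36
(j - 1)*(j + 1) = j^2 - 1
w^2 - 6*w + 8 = (w - 4)*(w - 2)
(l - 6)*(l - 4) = l^2 - 10*l + 24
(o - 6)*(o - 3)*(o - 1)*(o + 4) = o^4 - 6*o^3 - 13*o^2 + 90*o - 72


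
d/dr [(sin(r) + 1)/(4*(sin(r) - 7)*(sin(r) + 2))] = (-2*sin(r) + cos(r)^2 - 10)*cos(r)/(4*(sin(r) - 7)^2*(sin(r) + 2)^2)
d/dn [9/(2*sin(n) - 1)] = -18*cos(n)/(2*sin(n) - 1)^2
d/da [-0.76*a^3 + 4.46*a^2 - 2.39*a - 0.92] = -2.28*a^2 + 8.92*a - 2.39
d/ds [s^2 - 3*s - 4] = 2*s - 3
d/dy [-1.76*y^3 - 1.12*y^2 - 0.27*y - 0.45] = -5.28*y^2 - 2.24*y - 0.27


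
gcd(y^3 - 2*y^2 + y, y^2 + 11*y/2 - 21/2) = 1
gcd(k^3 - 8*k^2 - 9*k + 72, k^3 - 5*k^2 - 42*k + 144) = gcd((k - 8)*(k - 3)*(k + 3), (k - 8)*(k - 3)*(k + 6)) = k^2 - 11*k + 24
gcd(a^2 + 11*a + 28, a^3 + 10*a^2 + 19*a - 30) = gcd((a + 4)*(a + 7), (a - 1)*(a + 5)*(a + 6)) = 1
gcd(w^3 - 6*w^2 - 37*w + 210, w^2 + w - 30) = w^2 + w - 30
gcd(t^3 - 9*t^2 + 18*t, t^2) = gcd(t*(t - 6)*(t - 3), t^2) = t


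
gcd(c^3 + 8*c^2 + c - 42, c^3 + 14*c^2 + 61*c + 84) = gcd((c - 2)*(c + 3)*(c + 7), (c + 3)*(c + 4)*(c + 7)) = c^2 + 10*c + 21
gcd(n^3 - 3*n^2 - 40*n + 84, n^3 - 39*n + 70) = n - 2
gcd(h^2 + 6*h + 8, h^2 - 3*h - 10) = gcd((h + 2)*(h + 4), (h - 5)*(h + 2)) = h + 2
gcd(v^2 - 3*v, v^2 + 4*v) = v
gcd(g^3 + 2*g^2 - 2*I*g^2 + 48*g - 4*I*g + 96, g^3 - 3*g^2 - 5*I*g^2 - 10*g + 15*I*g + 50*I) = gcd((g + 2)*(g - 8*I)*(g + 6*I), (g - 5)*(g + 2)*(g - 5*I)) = g + 2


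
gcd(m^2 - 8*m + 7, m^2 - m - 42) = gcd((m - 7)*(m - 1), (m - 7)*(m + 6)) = m - 7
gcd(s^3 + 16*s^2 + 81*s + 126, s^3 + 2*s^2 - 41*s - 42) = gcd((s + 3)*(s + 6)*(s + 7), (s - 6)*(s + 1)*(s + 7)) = s + 7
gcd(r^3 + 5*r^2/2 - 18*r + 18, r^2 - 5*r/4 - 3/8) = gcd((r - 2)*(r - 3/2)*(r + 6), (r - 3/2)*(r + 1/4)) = r - 3/2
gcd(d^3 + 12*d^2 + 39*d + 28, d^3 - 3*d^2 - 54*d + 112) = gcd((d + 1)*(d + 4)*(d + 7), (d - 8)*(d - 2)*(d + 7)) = d + 7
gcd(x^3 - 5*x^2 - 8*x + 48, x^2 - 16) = x - 4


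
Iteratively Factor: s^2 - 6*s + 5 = (s - 5)*(s - 1)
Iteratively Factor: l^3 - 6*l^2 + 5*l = (l - 1)*(l^2 - 5*l) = (l - 5)*(l - 1)*(l)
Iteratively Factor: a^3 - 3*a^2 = (a)*(a^2 - 3*a) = a^2*(a - 3)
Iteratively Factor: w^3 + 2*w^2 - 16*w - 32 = (w + 2)*(w^2 - 16) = (w - 4)*(w + 2)*(w + 4)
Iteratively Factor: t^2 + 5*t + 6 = (t + 3)*(t + 2)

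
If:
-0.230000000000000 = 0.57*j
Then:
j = -0.40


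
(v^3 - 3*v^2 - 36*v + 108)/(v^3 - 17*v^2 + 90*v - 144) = (v + 6)/(v - 8)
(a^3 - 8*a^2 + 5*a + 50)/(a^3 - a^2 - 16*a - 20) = (a - 5)/(a + 2)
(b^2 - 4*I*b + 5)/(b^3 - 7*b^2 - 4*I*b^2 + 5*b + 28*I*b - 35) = 1/(b - 7)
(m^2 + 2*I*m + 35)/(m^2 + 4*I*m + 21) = (m - 5*I)/(m - 3*I)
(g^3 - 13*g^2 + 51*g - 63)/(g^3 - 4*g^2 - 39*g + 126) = (g - 3)/(g + 6)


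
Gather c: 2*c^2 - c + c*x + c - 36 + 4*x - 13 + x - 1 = 2*c^2 + c*x + 5*x - 50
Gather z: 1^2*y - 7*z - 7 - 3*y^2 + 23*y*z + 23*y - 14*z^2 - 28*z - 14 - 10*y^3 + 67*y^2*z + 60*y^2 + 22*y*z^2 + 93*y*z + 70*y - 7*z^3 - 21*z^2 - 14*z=-10*y^3 + 57*y^2 + 94*y - 7*z^3 + z^2*(22*y - 35) + z*(67*y^2 + 116*y - 49) - 21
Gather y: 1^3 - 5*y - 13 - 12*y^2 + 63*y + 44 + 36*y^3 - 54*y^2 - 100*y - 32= 36*y^3 - 66*y^2 - 42*y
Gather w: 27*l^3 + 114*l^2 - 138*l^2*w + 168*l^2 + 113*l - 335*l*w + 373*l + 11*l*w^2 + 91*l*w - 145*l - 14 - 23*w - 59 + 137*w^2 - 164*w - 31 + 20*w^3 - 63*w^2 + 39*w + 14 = 27*l^3 + 282*l^2 + 341*l + 20*w^3 + w^2*(11*l + 74) + w*(-138*l^2 - 244*l - 148) - 90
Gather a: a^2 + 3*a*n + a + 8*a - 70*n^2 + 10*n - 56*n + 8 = a^2 + a*(3*n + 9) - 70*n^2 - 46*n + 8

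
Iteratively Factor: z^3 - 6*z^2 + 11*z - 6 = (z - 2)*(z^2 - 4*z + 3) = (z - 3)*(z - 2)*(z - 1)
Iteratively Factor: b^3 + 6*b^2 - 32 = (b + 4)*(b^2 + 2*b - 8) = (b + 4)^2*(b - 2)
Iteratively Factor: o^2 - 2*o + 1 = (o - 1)*(o - 1)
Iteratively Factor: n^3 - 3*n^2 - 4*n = (n - 4)*(n^2 + n) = n*(n - 4)*(n + 1)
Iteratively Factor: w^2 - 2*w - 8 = (w + 2)*(w - 4)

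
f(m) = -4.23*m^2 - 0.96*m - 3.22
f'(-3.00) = 24.42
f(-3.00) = -38.41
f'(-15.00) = 125.94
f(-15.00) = -940.57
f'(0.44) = -4.68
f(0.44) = -4.46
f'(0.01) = -1.04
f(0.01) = -3.23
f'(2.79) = -24.56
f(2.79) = -38.83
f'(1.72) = -15.51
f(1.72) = -17.39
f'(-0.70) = 4.96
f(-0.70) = -4.62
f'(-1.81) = 14.35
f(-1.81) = -15.34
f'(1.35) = -12.38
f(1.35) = -12.23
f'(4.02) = -34.97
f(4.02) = -75.44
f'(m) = -8.46*m - 0.96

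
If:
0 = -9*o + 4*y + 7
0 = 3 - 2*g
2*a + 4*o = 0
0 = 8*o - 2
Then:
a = -1/2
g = 3/2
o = 1/4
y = -19/16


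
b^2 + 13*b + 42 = (b + 6)*(b + 7)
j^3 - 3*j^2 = j^2*(j - 3)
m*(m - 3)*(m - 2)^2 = m^4 - 7*m^3 + 16*m^2 - 12*m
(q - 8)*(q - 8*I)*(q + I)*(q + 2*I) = q^4 - 8*q^3 - 5*I*q^3 + 22*q^2 + 40*I*q^2 - 176*q + 16*I*q - 128*I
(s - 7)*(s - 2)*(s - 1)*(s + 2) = s^4 - 8*s^3 + 3*s^2 + 32*s - 28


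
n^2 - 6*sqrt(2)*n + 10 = (n - 5*sqrt(2))*(n - sqrt(2))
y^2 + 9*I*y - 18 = (y + 3*I)*(y + 6*I)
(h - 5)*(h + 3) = h^2 - 2*h - 15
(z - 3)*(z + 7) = z^2 + 4*z - 21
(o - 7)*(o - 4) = o^2 - 11*o + 28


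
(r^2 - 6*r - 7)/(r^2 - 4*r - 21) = (r + 1)/(r + 3)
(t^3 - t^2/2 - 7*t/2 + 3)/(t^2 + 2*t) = t - 5/2 + 3/(2*t)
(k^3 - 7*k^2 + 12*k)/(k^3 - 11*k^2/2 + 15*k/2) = 2*(k - 4)/(2*k - 5)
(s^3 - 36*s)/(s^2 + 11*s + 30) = s*(s - 6)/(s + 5)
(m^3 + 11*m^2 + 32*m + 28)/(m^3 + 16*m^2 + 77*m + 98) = (m + 2)/(m + 7)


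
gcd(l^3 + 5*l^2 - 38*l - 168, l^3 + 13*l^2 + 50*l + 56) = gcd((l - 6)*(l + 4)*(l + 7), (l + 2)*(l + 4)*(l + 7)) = l^2 + 11*l + 28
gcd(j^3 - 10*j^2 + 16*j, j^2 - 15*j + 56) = j - 8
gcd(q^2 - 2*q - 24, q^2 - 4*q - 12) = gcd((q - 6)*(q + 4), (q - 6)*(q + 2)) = q - 6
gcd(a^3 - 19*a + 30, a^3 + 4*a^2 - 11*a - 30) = a^2 + 2*a - 15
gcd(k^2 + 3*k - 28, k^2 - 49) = k + 7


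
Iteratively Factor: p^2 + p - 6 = (p - 2)*(p + 3)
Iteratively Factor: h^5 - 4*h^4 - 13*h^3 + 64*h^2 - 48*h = (h - 1)*(h^4 - 3*h^3 - 16*h^2 + 48*h) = h*(h - 1)*(h^3 - 3*h^2 - 16*h + 48) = h*(h - 1)*(h + 4)*(h^2 - 7*h + 12) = h*(h - 4)*(h - 1)*(h + 4)*(h - 3)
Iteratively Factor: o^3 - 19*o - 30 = (o + 3)*(o^2 - 3*o - 10) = (o + 2)*(o + 3)*(o - 5)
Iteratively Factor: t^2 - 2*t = (t - 2)*(t)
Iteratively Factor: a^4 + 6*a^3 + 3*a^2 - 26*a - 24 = (a - 2)*(a^3 + 8*a^2 + 19*a + 12) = (a - 2)*(a + 3)*(a^2 + 5*a + 4) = (a - 2)*(a + 1)*(a + 3)*(a + 4)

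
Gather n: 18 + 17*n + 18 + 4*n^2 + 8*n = 4*n^2 + 25*n + 36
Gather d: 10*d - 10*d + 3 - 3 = 0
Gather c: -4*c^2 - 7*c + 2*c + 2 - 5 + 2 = -4*c^2 - 5*c - 1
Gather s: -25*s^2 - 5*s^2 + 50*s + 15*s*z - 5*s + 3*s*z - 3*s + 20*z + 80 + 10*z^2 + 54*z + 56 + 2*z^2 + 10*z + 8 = -30*s^2 + s*(18*z + 42) + 12*z^2 + 84*z + 144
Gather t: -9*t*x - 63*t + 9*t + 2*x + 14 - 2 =t*(-9*x - 54) + 2*x + 12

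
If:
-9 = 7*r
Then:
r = -9/7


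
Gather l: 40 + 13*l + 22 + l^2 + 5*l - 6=l^2 + 18*l + 56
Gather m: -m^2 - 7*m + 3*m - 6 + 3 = -m^2 - 4*m - 3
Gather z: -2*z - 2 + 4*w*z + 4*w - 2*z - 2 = 4*w + z*(4*w - 4) - 4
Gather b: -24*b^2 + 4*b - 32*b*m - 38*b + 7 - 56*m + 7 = -24*b^2 + b*(-32*m - 34) - 56*m + 14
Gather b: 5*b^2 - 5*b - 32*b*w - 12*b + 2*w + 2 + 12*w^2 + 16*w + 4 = 5*b^2 + b*(-32*w - 17) + 12*w^2 + 18*w + 6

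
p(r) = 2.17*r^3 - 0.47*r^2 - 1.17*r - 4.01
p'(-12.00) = 947.55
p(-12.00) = -3807.41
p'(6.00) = 227.55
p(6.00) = 440.77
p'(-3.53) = 83.27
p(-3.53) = -101.19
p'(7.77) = 384.55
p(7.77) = 976.47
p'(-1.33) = 11.60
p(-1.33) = -8.39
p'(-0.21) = -0.69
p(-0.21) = -3.81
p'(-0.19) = -0.76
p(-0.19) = -3.82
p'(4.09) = 103.89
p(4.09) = 131.81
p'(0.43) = -0.37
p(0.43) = -4.43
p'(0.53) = 0.16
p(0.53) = -4.44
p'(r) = 6.51*r^2 - 0.94*r - 1.17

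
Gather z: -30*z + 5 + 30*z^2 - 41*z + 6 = 30*z^2 - 71*z + 11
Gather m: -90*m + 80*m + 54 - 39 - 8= 7 - 10*m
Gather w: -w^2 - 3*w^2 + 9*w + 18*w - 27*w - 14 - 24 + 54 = 16 - 4*w^2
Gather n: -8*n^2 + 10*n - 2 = -8*n^2 + 10*n - 2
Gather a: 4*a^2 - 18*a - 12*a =4*a^2 - 30*a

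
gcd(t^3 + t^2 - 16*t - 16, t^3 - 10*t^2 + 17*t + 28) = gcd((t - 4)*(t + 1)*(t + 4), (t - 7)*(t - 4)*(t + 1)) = t^2 - 3*t - 4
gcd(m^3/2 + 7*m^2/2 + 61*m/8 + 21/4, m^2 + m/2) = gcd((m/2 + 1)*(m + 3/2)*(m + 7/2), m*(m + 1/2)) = 1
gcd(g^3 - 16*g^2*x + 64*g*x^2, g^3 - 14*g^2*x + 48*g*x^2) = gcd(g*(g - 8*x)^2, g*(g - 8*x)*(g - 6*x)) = -g^2 + 8*g*x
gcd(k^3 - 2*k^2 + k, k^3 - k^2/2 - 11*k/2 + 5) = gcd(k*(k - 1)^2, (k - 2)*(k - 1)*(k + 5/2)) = k - 1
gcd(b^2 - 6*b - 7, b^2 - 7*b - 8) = b + 1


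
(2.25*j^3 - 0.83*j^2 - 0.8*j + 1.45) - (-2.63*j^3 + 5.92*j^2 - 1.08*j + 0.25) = 4.88*j^3 - 6.75*j^2 + 0.28*j + 1.2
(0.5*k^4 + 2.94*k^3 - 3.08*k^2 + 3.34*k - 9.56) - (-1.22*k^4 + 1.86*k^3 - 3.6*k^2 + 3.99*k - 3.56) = 1.72*k^4 + 1.08*k^3 + 0.52*k^2 - 0.65*k - 6.0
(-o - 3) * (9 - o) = o^2 - 6*o - 27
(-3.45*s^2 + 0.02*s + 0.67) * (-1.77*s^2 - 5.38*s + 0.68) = 6.1065*s^4 + 18.5256*s^3 - 3.6395*s^2 - 3.591*s + 0.4556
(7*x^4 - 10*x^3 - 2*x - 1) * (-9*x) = -63*x^5 + 90*x^4 + 18*x^2 + 9*x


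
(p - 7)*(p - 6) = p^2 - 13*p + 42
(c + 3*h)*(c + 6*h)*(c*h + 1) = c^3*h + 9*c^2*h^2 + c^2 + 18*c*h^3 + 9*c*h + 18*h^2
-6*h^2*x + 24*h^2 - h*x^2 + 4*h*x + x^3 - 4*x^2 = (-3*h + x)*(2*h + x)*(x - 4)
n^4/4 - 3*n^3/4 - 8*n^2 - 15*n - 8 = (n/4 + 1/2)*(n - 8)*(n + 1)*(n + 2)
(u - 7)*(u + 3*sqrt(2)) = u^2 - 7*u + 3*sqrt(2)*u - 21*sqrt(2)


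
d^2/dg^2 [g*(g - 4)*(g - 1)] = 6*g - 10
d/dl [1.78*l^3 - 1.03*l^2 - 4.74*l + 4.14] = 5.34*l^2 - 2.06*l - 4.74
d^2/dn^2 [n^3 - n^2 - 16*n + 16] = 6*n - 2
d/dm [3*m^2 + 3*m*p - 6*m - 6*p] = 6*m + 3*p - 6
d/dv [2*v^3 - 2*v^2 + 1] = 2*v*(3*v - 2)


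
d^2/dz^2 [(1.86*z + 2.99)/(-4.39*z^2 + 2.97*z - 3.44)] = (-(1.86*z + 2.99)*(8.78*z - 2.97)*(17.56*z - 5.94) + (48.9924*z + 15.2038)*(4.39*z^2 - 2.97*z + 3.44))/(4.39*z^2 - 2.97*z + 3.44)^3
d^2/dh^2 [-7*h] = 0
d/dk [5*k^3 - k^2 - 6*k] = 15*k^2 - 2*k - 6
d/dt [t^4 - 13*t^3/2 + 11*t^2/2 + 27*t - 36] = 4*t^3 - 39*t^2/2 + 11*t + 27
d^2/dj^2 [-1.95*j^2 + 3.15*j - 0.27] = -3.90000000000000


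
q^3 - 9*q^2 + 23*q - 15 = (q - 5)*(q - 3)*(q - 1)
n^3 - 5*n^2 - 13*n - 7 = (n - 7)*(n + 1)^2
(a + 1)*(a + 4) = a^2 + 5*a + 4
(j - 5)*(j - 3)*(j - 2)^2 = j^4 - 12*j^3 + 51*j^2 - 92*j + 60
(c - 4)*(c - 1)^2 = c^3 - 6*c^2 + 9*c - 4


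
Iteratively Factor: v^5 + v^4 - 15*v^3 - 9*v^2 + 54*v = (v + 3)*(v^4 - 2*v^3 - 9*v^2 + 18*v) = (v - 3)*(v + 3)*(v^3 + v^2 - 6*v) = (v - 3)*(v - 2)*(v + 3)*(v^2 + 3*v) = (v - 3)*(v - 2)*(v + 3)^2*(v)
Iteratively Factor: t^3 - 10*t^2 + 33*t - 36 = (t - 4)*(t^2 - 6*t + 9) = (t - 4)*(t - 3)*(t - 3)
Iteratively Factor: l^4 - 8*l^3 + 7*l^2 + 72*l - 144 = (l - 3)*(l^3 - 5*l^2 - 8*l + 48) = (l - 4)*(l - 3)*(l^2 - l - 12) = (l - 4)*(l - 3)*(l + 3)*(l - 4)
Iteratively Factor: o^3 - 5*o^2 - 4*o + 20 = (o + 2)*(o^2 - 7*o + 10) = (o - 5)*(o + 2)*(o - 2)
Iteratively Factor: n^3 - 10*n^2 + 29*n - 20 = (n - 5)*(n^2 - 5*n + 4) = (n - 5)*(n - 4)*(n - 1)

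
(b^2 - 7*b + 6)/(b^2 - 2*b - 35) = (-b^2 + 7*b - 6)/(-b^2 + 2*b + 35)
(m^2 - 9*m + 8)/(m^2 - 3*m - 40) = (m - 1)/(m + 5)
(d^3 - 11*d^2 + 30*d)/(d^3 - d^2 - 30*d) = (d - 5)/(d + 5)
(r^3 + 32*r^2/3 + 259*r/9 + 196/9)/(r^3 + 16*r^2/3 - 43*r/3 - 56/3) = (9*r^2 + 33*r + 28)/(3*(3*r^2 - 5*r - 8))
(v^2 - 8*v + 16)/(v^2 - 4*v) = (v - 4)/v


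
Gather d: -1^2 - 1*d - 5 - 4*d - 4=-5*d - 10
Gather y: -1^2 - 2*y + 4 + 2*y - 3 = 0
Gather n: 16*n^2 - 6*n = 16*n^2 - 6*n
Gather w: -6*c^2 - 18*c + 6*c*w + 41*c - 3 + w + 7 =-6*c^2 + 23*c + w*(6*c + 1) + 4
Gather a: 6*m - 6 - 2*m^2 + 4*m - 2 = -2*m^2 + 10*m - 8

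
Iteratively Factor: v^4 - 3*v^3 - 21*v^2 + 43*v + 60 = (v + 1)*(v^3 - 4*v^2 - 17*v + 60) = (v + 1)*(v + 4)*(v^2 - 8*v + 15) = (v - 5)*(v + 1)*(v + 4)*(v - 3)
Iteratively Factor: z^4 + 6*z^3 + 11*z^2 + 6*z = (z + 1)*(z^3 + 5*z^2 + 6*z) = (z + 1)*(z + 2)*(z^2 + 3*z) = (z + 1)*(z + 2)*(z + 3)*(z)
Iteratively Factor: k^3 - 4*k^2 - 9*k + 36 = (k + 3)*(k^2 - 7*k + 12) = (k - 4)*(k + 3)*(k - 3)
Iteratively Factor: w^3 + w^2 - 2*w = (w + 2)*(w^2 - w) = w*(w + 2)*(w - 1)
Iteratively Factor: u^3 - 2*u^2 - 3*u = (u - 3)*(u^2 + u) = u*(u - 3)*(u + 1)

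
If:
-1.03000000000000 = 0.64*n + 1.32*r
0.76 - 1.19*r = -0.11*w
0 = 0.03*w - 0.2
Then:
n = -4.20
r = 1.25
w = 6.67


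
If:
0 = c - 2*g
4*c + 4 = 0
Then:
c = -1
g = -1/2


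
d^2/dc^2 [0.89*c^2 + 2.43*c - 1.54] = 1.78000000000000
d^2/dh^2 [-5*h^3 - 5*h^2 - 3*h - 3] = -30*h - 10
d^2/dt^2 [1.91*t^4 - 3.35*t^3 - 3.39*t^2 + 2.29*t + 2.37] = 22.92*t^2 - 20.1*t - 6.78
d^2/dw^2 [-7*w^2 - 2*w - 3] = -14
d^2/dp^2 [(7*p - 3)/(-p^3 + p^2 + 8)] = 2*(p^2*(3*p - 2)^2*(7*p - 3) + (21*p^2 - 14*p + (3*p - 1)*(7*p - 3))*(-p^3 + p^2 + 8))/(-p^3 + p^2 + 8)^3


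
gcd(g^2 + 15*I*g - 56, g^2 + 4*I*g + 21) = g + 7*I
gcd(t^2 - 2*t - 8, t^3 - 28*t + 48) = t - 4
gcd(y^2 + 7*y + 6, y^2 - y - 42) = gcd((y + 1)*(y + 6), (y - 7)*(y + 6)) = y + 6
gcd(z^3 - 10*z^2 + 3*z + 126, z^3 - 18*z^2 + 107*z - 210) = z^2 - 13*z + 42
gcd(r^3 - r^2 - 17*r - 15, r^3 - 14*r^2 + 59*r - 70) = r - 5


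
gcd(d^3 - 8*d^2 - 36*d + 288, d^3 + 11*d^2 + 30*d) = d + 6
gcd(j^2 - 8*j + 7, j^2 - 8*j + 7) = j^2 - 8*j + 7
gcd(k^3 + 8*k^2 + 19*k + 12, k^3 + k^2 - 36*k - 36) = k + 1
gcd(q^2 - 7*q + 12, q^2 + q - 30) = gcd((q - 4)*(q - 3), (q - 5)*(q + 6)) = 1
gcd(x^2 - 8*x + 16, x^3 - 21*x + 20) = x - 4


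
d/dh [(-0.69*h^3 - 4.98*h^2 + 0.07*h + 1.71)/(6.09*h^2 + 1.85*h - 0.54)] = (-4.2021*h^4 - 2.553*h^3 - 8.5215*h^2 - 15.4494*h - 3.2013)/(37.0881*h^4 + 22.533*h^3 - 3.1547*h^2 - 1.998*h + 0.2916)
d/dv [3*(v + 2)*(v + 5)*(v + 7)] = 9*v^2 + 84*v + 177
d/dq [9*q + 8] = 9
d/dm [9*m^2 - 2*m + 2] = 18*m - 2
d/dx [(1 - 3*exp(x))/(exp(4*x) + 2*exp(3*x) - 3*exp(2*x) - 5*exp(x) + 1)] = (9*exp(4*x) + 8*exp(3*x) - 15*exp(2*x) + 6*exp(x) + 2)*exp(x)/(exp(8*x) + 4*exp(7*x) - 2*exp(6*x) - 22*exp(5*x) - 9*exp(4*x) + 34*exp(3*x) + 19*exp(2*x) - 10*exp(x) + 1)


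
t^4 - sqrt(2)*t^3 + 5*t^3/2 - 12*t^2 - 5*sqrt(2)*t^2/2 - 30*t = t*(t + 5/2)*(t - 3*sqrt(2))*(t + 2*sqrt(2))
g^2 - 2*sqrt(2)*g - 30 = (g - 5*sqrt(2))*(g + 3*sqrt(2))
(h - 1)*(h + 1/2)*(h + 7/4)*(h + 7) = h^4 + 33*h^3/4 + 59*h^2/8 - 21*h/2 - 49/8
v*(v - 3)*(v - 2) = v^3 - 5*v^2 + 6*v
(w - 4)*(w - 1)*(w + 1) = w^3 - 4*w^2 - w + 4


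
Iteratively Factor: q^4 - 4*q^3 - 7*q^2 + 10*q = (q - 1)*(q^3 - 3*q^2 - 10*q) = q*(q - 1)*(q^2 - 3*q - 10) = q*(q - 5)*(q - 1)*(q + 2)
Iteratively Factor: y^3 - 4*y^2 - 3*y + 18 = (y - 3)*(y^2 - y - 6) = (y - 3)*(y + 2)*(y - 3)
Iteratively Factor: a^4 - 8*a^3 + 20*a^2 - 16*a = (a - 2)*(a^3 - 6*a^2 + 8*a) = (a - 4)*(a - 2)*(a^2 - 2*a) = (a - 4)*(a - 2)^2*(a)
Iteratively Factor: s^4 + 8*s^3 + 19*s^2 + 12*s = (s + 3)*(s^3 + 5*s^2 + 4*s) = (s + 3)*(s + 4)*(s^2 + s) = s*(s + 3)*(s + 4)*(s + 1)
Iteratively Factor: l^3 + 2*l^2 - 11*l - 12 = (l + 1)*(l^2 + l - 12) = (l - 3)*(l + 1)*(l + 4)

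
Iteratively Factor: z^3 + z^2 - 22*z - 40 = (z + 2)*(z^2 - z - 20) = (z + 2)*(z + 4)*(z - 5)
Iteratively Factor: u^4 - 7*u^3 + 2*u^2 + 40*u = (u + 2)*(u^3 - 9*u^2 + 20*u) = u*(u + 2)*(u^2 - 9*u + 20) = u*(u - 5)*(u + 2)*(u - 4)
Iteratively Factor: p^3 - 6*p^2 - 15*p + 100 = (p - 5)*(p^2 - p - 20) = (p - 5)^2*(p + 4)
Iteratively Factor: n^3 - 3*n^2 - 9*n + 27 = (n + 3)*(n^2 - 6*n + 9) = (n - 3)*(n + 3)*(n - 3)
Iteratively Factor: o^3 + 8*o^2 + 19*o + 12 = (o + 1)*(o^2 + 7*o + 12) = (o + 1)*(o + 4)*(o + 3)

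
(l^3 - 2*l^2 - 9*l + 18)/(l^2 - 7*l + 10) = (l^2 - 9)/(l - 5)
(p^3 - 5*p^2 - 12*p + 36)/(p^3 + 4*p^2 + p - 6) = (p^2 - 8*p + 12)/(p^2 + p - 2)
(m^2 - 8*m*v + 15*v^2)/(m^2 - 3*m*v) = (m - 5*v)/m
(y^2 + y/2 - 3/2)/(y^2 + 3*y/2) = (y - 1)/y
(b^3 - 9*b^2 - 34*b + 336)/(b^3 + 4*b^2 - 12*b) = (b^2 - 15*b + 56)/(b*(b - 2))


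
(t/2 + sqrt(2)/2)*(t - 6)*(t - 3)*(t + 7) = t^4/2 - t^3 + sqrt(2)*t^3/2 - 45*t^2/2 - sqrt(2)*t^2 - 45*sqrt(2)*t/2 + 63*t + 63*sqrt(2)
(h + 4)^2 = h^2 + 8*h + 16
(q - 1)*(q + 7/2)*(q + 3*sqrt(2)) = q^3 + 5*q^2/2 + 3*sqrt(2)*q^2 - 7*q/2 + 15*sqrt(2)*q/2 - 21*sqrt(2)/2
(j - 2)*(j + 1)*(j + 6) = j^3 + 5*j^2 - 8*j - 12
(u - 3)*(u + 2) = u^2 - u - 6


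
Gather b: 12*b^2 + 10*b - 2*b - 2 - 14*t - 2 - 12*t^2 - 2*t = 12*b^2 + 8*b - 12*t^2 - 16*t - 4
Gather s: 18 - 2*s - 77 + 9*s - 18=7*s - 77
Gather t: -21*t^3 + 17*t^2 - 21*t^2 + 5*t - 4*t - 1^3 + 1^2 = -21*t^3 - 4*t^2 + t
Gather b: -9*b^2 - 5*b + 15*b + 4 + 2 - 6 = -9*b^2 + 10*b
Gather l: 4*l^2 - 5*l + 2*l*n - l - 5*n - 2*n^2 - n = 4*l^2 + l*(2*n - 6) - 2*n^2 - 6*n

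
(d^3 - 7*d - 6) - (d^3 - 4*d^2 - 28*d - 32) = 4*d^2 + 21*d + 26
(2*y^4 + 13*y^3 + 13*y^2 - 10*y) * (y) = 2*y^5 + 13*y^4 + 13*y^3 - 10*y^2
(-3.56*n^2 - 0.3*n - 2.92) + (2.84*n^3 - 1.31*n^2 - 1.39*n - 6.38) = 2.84*n^3 - 4.87*n^2 - 1.69*n - 9.3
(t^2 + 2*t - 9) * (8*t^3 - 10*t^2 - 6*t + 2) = 8*t^5 + 6*t^4 - 98*t^3 + 80*t^2 + 58*t - 18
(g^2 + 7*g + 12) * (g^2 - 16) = g^4 + 7*g^3 - 4*g^2 - 112*g - 192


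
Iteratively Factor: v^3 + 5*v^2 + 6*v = (v)*(v^2 + 5*v + 6) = v*(v + 3)*(v + 2)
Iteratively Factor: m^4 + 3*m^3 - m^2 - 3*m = (m + 1)*(m^3 + 2*m^2 - 3*m) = (m - 1)*(m + 1)*(m^2 + 3*m) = m*(m - 1)*(m + 1)*(m + 3)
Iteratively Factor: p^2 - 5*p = (p - 5)*(p)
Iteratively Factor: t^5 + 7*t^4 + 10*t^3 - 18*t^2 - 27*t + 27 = (t + 3)*(t^4 + 4*t^3 - 2*t^2 - 12*t + 9) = (t + 3)^2*(t^3 + t^2 - 5*t + 3) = (t + 3)^3*(t^2 - 2*t + 1) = (t - 1)*(t + 3)^3*(t - 1)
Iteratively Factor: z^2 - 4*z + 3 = (z - 3)*(z - 1)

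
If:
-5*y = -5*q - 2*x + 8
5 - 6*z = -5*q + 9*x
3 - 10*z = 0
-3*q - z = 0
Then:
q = -1/10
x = 3/10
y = -79/50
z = 3/10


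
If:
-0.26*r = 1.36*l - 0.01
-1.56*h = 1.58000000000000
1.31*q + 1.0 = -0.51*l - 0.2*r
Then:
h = -1.01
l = 0.00735294117647059 - 0.191176470588235*r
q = -0.0782442748091603*r - 0.766221374045801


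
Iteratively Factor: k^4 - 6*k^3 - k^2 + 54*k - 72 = (k - 3)*(k^3 - 3*k^2 - 10*k + 24) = (k - 3)*(k + 3)*(k^2 - 6*k + 8) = (k - 3)*(k - 2)*(k + 3)*(k - 4)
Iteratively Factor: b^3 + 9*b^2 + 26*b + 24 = (b + 3)*(b^2 + 6*b + 8) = (b + 3)*(b + 4)*(b + 2)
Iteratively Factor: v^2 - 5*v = (v - 5)*(v)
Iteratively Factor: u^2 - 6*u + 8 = (u - 4)*(u - 2)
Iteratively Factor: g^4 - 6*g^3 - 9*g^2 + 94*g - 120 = (g - 2)*(g^3 - 4*g^2 - 17*g + 60) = (g - 5)*(g - 2)*(g^2 + g - 12) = (g - 5)*(g - 2)*(g + 4)*(g - 3)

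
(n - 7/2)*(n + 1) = n^2 - 5*n/2 - 7/2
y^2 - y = y*(y - 1)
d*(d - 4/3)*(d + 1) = d^3 - d^2/3 - 4*d/3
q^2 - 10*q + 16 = (q - 8)*(q - 2)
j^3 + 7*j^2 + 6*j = j*(j + 1)*(j + 6)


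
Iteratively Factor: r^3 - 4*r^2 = (r)*(r^2 - 4*r) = r*(r - 4)*(r)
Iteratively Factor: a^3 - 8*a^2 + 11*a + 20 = (a - 5)*(a^2 - 3*a - 4) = (a - 5)*(a - 4)*(a + 1)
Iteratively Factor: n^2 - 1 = (n + 1)*(n - 1)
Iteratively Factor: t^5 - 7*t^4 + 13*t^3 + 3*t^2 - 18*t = (t)*(t^4 - 7*t^3 + 13*t^2 + 3*t - 18) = t*(t - 2)*(t^3 - 5*t^2 + 3*t + 9) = t*(t - 3)*(t - 2)*(t^2 - 2*t - 3) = t*(t - 3)*(t - 2)*(t + 1)*(t - 3)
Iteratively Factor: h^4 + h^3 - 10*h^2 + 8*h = (h)*(h^3 + h^2 - 10*h + 8) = h*(h + 4)*(h^2 - 3*h + 2) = h*(h - 1)*(h + 4)*(h - 2)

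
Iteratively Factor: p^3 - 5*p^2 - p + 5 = (p - 5)*(p^2 - 1) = (p - 5)*(p - 1)*(p + 1)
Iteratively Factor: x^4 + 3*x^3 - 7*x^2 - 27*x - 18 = (x + 3)*(x^3 - 7*x - 6) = (x - 3)*(x + 3)*(x^2 + 3*x + 2) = (x - 3)*(x + 2)*(x + 3)*(x + 1)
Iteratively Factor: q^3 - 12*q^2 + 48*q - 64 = (q - 4)*(q^2 - 8*q + 16) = (q - 4)^2*(q - 4)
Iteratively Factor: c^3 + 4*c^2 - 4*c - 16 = (c - 2)*(c^2 + 6*c + 8) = (c - 2)*(c + 4)*(c + 2)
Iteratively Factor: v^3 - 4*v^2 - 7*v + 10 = (v + 2)*(v^2 - 6*v + 5) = (v - 5)*(v + 2)*(v - 1)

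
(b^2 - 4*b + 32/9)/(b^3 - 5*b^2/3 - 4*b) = (-9*b^2 + 36*b - 32)/(3*b*(-3*b^2 + 5*b + 12))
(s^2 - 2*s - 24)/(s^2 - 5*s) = (s^2 - 2*s - 24)/(s*(s - 5))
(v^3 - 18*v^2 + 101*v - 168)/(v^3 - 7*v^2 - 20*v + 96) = (v - 7)/(v + 4)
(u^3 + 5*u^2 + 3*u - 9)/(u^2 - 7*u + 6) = (u^2 + 6*u + 9)/(u - 6)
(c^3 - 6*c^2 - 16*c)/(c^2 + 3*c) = (c^2 - 6*c - 16)/(c + 3)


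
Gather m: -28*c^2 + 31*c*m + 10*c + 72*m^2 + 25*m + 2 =-28*c^2 + 10*c + 72*m^2 + m*(31*c + 25) + 2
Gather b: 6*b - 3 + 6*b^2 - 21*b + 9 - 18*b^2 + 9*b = -12*b^2 - 6*b + 6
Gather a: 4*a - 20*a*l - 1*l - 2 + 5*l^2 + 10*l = a*(4 - 20*l) + 5*l^2 + 9*l - 2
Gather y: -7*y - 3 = -7*y - 3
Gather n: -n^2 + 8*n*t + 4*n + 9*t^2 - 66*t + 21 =-n^2 + n*(8*t + 4) + 9*t^2 - 66*t + 21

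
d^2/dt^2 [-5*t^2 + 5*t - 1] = -10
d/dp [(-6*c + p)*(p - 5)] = -6*c + 2*p - 5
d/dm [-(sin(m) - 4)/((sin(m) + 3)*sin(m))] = (cos(m) - 8/tan(m) - 12*cos(m)/sin(m)^2)/(sin(m) + 3)^2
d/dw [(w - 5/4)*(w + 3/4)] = 2*w - 1/2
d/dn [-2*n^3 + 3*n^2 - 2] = 6*n*(1 - n)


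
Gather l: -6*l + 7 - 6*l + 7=14 - 12*l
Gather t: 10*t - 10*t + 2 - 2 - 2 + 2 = 0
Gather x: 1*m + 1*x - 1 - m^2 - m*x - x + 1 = -m^2 - m*x + m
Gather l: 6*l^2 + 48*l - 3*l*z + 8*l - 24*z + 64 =6*l^2 + l*(56 - 3*z) - 24*z + 64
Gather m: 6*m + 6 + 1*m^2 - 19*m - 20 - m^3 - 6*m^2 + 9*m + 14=-m^3 - 5*m^2 - 4*m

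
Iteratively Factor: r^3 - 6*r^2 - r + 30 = (r - 3)*(r^2 - 3*r - 10) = (r - 5)*(r - 3)*(r + 2)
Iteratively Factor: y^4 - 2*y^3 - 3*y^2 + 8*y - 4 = (y - 1)*(y^3 - y^2 - 4*y + 4) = (y - 2)*(y - 1)*(y^2 + y - 2) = (y - 2)*(y - 1)^2*(y + 2)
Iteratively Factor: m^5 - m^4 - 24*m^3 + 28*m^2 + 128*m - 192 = (m - 2)*(m^4 + m^3 - 22*m^2 - 16*m + 96) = (m - 2)*(m + 4)*(m^3 - 3*m^2 - 10*m + 24) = (m - 2)^2*(m + 4)*(m^2 - m - 12) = (m - 2)^2*(m + 3)*(m + 4)*(m - 4)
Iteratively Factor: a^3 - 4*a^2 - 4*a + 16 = (a + 2)*(a^2 - 6*a + 8) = (a - 2)*(a + 2)*(a - 4)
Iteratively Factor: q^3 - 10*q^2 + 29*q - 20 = (q - 1)*(q^2 - 9*q + 20) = (q - 5)*(q - 1)*(q - 4)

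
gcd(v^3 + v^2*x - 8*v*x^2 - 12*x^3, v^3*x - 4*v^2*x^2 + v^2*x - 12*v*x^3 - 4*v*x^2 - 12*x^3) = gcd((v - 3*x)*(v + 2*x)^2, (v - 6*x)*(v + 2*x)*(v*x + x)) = v + 2*x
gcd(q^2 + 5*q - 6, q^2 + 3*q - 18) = q + 6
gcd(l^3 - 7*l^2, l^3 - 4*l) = l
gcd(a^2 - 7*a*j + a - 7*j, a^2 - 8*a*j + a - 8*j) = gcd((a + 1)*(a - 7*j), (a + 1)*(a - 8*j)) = a + 1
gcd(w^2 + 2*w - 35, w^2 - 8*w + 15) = w - 5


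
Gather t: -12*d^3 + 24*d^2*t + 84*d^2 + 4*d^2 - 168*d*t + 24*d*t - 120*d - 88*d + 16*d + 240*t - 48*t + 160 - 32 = -12*d^3 + 88*d^2 - 192*d + t*(24*d^2 - 144*d + 192) + 128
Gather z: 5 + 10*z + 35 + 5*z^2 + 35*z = 5*z^2 + 45*z + 40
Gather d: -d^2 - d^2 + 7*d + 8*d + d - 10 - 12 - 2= -2*d^2 + 16*d - 24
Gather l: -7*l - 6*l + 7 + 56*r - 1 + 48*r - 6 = -13*l + 104*r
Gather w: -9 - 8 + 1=-16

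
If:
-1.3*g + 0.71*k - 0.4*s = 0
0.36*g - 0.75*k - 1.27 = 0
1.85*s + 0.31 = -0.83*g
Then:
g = -1.46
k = -2.39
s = 0.49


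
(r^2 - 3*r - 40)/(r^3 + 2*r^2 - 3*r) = (r^2 - 3*r - 40)/(r*(r^2 + 2*r - 3))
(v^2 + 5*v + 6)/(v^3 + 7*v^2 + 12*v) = (v + 2)/(v*(v + 4))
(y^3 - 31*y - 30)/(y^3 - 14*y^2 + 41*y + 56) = (y^2 - y - 30)/(y^2 - 15*y + 56)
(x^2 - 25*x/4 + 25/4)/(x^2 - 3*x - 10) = (x - 5/4)/(x + 2)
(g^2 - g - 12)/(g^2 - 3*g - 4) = (g + 3)/(g + 1)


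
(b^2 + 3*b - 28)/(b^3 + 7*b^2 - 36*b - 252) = (b - 4)/(b^2 - 36)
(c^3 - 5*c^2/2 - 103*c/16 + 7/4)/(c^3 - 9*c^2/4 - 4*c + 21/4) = (c^2 - 17*c/4 + 1)/(c^2 - 4*c + 3)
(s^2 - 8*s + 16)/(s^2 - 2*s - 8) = (s - 4)/(s + 2)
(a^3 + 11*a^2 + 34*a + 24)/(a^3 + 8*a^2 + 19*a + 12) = (a + 6)/(a + 3)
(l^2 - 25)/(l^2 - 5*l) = (l + 5)/l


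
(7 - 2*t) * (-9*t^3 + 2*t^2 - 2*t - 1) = 18*t^4 - 67*t^3 + 18*t^2 - 12*t - 7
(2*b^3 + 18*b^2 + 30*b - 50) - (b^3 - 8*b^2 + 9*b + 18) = b^3 + 26*b^2 + 21*b - 68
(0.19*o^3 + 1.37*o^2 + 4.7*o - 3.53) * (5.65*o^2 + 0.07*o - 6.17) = 1.0735*o^5 + 7.7538*o^4 + 25.4786*o^3 - 28.0684*o^2 - 29.2461*o + 21.7801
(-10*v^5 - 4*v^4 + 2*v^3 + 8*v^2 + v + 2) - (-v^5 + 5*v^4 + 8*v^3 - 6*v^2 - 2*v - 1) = -9*v^5 - 9*v^4 - 6*v^3 + 14*v^2 + 3*v + 3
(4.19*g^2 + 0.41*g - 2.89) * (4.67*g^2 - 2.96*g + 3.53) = 19.5673*g^4 - 10.4877*g^3 + 0.0808000000000013*g^2 + 10.0017*g - 10.2017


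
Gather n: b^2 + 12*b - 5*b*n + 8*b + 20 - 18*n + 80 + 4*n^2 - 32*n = b^2 + 20*b + 4*n^2 + n*(-5*b - 50) + 100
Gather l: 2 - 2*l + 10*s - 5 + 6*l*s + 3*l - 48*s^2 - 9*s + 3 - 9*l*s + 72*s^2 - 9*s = l*(1 - 3*s) + 24*s^2 - 8*s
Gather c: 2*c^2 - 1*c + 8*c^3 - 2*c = 8*c^3 + 2*c^2 - 3*c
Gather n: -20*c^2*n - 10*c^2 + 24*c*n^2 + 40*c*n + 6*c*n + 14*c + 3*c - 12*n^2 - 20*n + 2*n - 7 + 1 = -10*c^2 + 17*c + n^2*(24*c - 12) + n*(-20*c^2 + 46*c - 18) - 6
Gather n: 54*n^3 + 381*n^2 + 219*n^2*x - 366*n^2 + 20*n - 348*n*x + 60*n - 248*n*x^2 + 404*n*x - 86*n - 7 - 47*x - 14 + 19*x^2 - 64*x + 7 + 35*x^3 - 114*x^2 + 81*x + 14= 54*n^3 + n^2*(219*x + 15) + n*(-248*x^2 + 56*x - 6) + 35*x^3 - 95*x^2 - 30*x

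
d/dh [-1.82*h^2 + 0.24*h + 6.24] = 0.24 - 3.64*h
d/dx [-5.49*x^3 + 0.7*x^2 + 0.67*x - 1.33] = -16.47*x^2 + 1.4*x + 0.67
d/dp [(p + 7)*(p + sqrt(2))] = 2*p + sqrt(2) + 7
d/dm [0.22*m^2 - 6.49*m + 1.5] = 0.44*m - 6.49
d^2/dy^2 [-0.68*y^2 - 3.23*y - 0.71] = -1.36000000000000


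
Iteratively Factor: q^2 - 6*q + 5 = (q - 1)*(q - 5)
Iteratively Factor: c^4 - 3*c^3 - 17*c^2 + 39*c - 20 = (c + 4)*(c^3 - 7*c^2 + 11*c - 5) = (c - 1)*(c + 4)*(c^2 - 6*c + 5) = (c - 1)^2*(c + 4)*(c - 5)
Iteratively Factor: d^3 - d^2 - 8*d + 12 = (d + 3)*(d^2 - 4*d + 4) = (d - 2)*(d + 3)*(d - 2)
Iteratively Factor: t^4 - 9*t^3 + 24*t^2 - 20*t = (t)*(t^3 - 9*t^2 + 24*t - 20) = t*(t - 5)*(t^2 - 4*t + 4) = t*(t - 5)*(t - 2)*(t - 2)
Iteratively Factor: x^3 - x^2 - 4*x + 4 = (x - 1)*(x^2 - 4) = (x - 1)*(x + 2)*(x - 2)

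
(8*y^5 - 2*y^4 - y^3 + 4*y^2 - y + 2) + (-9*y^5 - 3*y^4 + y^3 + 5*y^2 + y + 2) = -y^5 - 5*y^4 + 9*y^2 + 4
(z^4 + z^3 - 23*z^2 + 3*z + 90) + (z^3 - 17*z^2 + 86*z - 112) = z^4 + 2*z^3 - 40*z^2 + 89*z - 22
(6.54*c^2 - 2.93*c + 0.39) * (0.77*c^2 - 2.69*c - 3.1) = 5.0358*c^4 - 19.8487*c^3 - 12.092*c^2 + 8.0339*c - 1.209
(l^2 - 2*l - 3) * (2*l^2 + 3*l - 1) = 2*l^4 - l^3 - 13*l^2 - 7*l + 3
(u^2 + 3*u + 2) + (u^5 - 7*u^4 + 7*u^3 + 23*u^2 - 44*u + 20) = u^5 - 7*u^4 + 7*u^3 + 24*u^2 - 41*u + 22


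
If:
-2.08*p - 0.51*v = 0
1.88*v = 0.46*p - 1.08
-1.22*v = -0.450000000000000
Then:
No Solution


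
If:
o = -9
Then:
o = -9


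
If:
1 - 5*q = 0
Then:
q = 1/5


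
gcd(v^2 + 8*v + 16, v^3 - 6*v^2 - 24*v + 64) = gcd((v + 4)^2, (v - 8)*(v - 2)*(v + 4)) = v + 4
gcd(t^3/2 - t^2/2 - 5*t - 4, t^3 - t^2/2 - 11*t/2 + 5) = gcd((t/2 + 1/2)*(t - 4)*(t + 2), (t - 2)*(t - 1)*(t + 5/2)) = 1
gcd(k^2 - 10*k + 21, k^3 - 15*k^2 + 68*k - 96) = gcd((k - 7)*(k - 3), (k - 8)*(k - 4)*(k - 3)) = k - 3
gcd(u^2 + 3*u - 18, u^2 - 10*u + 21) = u - 3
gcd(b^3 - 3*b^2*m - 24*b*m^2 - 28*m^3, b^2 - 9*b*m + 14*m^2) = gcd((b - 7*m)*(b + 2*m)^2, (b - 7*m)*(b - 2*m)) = b - 7*m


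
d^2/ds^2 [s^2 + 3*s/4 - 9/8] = 2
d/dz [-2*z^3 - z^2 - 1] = 2*z*(-3*z - 1)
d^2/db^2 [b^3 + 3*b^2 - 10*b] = 6*b + 6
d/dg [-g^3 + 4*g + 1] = 4 - 3*g^2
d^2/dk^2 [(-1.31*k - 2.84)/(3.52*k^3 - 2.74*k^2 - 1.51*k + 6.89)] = (-97.388544*k^5 - 346.456704*k^4 + 404.663976*k^3 + 343.89552*k^2 + 194.38062*k - 147.439634)/(43.614208*k^9 - 101.849088*k^8 + 23.151744*k^7 + 322.920632*k^6 - 408.647604*k^5 - 83.290698*k^4 + 668.902541*k^3 - 343.090995*k^2 - 215.048613*k + 327.082769)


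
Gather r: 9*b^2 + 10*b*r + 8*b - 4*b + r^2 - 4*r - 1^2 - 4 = 9*b^2 + 4*b + r^2 + r*(10*b - 4) - 5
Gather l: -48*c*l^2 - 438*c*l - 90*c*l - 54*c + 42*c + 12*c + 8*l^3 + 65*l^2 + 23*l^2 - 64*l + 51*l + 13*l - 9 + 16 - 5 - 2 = -528*c*l + 8*l^3 + l^2*(88 - 48*c)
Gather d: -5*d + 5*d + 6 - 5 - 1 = 0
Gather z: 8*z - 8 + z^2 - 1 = z^2 + 8*z - 9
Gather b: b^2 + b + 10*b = b^2 + 11*b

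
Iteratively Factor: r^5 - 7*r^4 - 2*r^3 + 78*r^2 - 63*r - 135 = (r - 3)*(r^4 - 4*r^3 - 14*r^2 + 36*r + 45) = (r - 5)*(r - 3)*(r^3 + r^2 - 9*r - 9) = (r - 5)*(r - 3)*(r + 3)*(r^2 - 2*r - 3) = (r - 5)*(r - 3)^2*(r + 3)*(r + 1)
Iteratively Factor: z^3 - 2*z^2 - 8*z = (z + 2)*(z^2 - 4*z) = (z - 4)*(z + 2)*(z)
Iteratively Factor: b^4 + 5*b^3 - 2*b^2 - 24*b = (b - 2)*(b^3 + 7*b^2 + 12*b) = (b - 2)*(b + 4)*(b^2 + 3*b) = b*(b - 2)*(b + 4)*(b + 3)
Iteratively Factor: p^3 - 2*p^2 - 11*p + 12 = (p - 4)*(p^2 + 2*p - 3) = (p - 4)*(p - 1)*(p + 3)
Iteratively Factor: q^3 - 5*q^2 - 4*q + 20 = (q - 2)*(q^2 - 3*q - 10) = (q - 2)*(q + 2)*(q - 5)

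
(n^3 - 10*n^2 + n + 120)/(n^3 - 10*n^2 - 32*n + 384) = (n^2 - 2*n - 15)/(n^2 - 2*n - 48)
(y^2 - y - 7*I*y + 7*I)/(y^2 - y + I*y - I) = (y - 7*I)/(y + I)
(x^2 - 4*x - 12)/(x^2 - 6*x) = (x + 2)/x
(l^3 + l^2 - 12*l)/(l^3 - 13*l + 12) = l/(l - 1)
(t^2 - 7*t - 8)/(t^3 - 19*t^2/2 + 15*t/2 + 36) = 2*(t + 1)/(2*t^2 - 3*t - 9)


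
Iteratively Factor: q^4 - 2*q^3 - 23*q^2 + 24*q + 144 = (q + 3)*(q^3 - 5*q^2 - 8*q + 48) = (q + 3)^2*(q^2 - 8*q + 16) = (q - 4)*(q + 3)^2*(q - 4)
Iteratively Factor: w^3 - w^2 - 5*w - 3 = (w + 1)*(w^2 - 2*w - 3) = (w - 3)*(w + 1)*(w + 1)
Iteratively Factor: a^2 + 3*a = (a + 3)*(a)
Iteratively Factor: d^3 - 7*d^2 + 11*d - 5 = (d - 1)*(d^2 - 6*d + 5) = (d - 1)^2*(d - 5)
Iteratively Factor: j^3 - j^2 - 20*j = (j - 5)*(j^2 + 4*j) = j*(j - 5)*(j + 4)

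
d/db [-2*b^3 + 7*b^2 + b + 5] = -6*b^2 + 14*b + 1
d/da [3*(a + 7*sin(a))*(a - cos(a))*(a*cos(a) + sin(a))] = -3*(a + 7*sin(a))*(a - cos(a))*(a*sin(a) - 2*cos(a)) + 3*(a + 7*sin(a))*(a*cos(a) + sin(a))*(sin(a) + 1) + 3*(a - cos(a))*(a*cos(a) + sin(a))*(7*cos(a) + 1)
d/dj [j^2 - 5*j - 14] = 2*j - 5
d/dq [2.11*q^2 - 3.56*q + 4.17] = 4.22*q - 3.56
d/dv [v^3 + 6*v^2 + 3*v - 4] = 3*v^2 + 12*v + 3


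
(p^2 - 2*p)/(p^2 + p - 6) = p/(p + 3)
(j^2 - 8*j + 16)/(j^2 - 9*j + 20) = (j - 4)/(j - 5)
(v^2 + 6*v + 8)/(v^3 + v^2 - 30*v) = (v^2 + 6*v + 8)/(v*(v^2 + v - 30))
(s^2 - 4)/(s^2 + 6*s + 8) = (s - 2)/(s + 4)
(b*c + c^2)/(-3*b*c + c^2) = (-b - c)/(3*b - c)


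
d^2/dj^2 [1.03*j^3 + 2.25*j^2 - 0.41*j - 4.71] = 6.18*j + 4.5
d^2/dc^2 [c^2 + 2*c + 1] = 2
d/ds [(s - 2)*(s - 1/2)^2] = 3*s^2 - 6*s + 9/4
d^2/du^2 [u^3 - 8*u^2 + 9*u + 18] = 6*u - 16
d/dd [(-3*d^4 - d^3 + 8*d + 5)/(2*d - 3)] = (-18*d^4 + 32*d^3 + 9*d^2 - 34)/(4*d^2 - 12*d + 9)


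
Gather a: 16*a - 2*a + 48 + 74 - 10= 14*a + 112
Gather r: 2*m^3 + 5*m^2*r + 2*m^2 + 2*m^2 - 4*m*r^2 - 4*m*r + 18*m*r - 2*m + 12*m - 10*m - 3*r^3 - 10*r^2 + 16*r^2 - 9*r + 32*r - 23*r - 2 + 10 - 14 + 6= 2*m^3 + 4*m^2 - 3*r^3 + r^2*(6 - 4*m) + r*(5*m^2 + 14*m)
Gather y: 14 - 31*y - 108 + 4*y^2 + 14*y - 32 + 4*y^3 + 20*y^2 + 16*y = 4*y^3 + 24*y^2 - y - 126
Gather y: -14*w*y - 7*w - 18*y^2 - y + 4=-7*w - 18*y^2 + y*(-14*w - 1) + 4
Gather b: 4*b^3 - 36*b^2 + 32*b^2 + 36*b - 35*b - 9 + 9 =4*b^3 - 4*b^2 + b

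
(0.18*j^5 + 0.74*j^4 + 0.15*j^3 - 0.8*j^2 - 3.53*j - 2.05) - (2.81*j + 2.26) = 0.18*j^5 + 0.74*j^4 + 0.15*j^3 - 0.8*j^2 - 6.34*j - 4.31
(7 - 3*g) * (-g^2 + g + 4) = 3*g^3 - 10*g^2 - 5*g + 28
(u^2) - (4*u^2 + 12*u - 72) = -3*u^2 - 12*u + 72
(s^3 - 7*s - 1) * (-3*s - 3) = -3*s^4 - 3*s^3 + 21*s^2 + 24*s + 3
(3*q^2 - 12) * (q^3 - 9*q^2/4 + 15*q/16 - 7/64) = 3*q^5 - 27*q^4/4 - 147*q^3/16 + 1707*q^2/64 - 45*q/4 + 21/16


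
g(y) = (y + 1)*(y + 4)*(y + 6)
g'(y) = (y + 1)*(y + 4) + (y + 1)*(y + 6) + (y + 4)*(y + 6)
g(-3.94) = -0.36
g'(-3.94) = -6.11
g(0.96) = 67.66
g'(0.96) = 57.88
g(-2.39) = -8.08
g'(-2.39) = -1.44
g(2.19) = 161.72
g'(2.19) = 96.57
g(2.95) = 245.70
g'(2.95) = 125.01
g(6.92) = 1117.40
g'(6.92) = 329.90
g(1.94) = 138.66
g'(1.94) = 87.97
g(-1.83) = -7.51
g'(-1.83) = 3.79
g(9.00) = 1950.00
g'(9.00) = 475.00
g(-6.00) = 0.00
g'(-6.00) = 10.00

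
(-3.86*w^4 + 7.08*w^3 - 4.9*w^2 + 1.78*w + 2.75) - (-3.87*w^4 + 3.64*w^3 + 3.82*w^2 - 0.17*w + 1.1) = 0.0100000000000002*w^4 + 3.44*w^3 - 8.72*w^2 + 1.95*w + 1.65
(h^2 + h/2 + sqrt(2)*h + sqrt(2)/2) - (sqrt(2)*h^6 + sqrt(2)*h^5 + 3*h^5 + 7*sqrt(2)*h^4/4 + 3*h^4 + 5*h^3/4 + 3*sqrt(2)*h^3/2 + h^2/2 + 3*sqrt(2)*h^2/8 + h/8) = -sqrt(2)*h^6 - 3*h^5 - sqrt(2)*h^5 - 3*h^4 - 7*sqrt(2)*h^4/4 - 3*sqrt(2)*h^3/2 - 5*h^3/4 - 3*sqrt(2)*h^2/8 + h^2/2 + 3*h/8 + sqrt(2)*h + sqrt(2)/2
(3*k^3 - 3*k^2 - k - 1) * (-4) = -12*k^3 + 12*k^2 + 4*k + 4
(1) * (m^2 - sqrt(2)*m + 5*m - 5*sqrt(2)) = m^2 - sqrt(2)*m + 5*m - 5*sqrt(2)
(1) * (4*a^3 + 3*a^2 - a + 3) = 4*a^3 + 3*a^2 - a + 3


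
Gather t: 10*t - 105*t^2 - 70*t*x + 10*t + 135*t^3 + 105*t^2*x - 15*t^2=135*t^3 + t^2*(105*x - 120) + t*(20 - 70*x)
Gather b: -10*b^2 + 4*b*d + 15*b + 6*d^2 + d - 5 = -10*b^2 + b*(4*d + 15) + 6*d^2 + d - 5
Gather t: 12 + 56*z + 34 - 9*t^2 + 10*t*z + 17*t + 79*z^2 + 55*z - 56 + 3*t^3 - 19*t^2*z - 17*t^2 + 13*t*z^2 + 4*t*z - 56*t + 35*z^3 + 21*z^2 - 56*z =3*t^3 + t^2*(-19*z - 26) + t*(13*z^2 + 14*z - 39) + 35*z^3 + 100*z^2 + 55*z - 10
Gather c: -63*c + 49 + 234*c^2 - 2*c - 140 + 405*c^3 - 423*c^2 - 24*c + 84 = 405*c^3 - 189*c^2 - 89*c - 7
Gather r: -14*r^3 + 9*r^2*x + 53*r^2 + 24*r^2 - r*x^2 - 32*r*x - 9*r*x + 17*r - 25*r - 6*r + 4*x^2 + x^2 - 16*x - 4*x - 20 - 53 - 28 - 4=-14*r^3 + r^2*(9*x + 77) + r*(-x^2 - 41*x - 14) + 5*x^2 - 20*x - 105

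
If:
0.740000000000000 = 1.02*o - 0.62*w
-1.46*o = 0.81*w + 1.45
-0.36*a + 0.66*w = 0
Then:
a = -2.71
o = -0.17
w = -1.48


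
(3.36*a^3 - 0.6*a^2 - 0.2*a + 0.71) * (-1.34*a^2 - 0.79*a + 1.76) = -4.5024*a^5 - 1.8504*a^4 + 6.6556*a^3 - 1.8494*a^2 - 0.9129*a + 1.2496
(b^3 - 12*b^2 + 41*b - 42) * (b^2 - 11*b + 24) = b^5 - 23*b^4 + 197*b^3 - 781*b^2 + 1446*b - 1008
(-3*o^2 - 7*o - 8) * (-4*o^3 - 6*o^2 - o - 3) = 12*o^5 + 46*o^4 + 77*o^3 + 64*o^2 + 29*o + 24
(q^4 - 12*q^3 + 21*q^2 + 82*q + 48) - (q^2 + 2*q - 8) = q^4 - 12*q^3 + 20*q^2 + 80*q + 56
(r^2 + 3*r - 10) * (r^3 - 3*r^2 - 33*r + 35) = r^5 - 52*r^3 - 34*r^2 + 435*r - 350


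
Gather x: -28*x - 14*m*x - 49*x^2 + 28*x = -14*m*x - 49*x^2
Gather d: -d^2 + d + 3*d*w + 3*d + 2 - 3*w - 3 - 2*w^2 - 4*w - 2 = -d^2 + d*(3*w + 4) - 2*w^2 - 7*w - 3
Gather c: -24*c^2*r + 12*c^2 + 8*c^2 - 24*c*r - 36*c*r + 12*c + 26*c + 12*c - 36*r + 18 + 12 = c^2*(20 - 24*r) + c*(50 - 60*r) - 36*r + 30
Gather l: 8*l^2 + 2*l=8*l^2 + 2*l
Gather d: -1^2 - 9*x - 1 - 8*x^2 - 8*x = -8*x^2 - 17*x - 2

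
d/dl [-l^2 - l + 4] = -2*l - 1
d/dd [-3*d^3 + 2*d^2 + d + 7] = -9*d^2 + 4*d + 1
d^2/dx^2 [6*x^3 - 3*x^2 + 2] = 36*x - 6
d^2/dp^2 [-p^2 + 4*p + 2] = -2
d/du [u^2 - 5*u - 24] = 2*u - 5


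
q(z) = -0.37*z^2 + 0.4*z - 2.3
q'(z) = 0.4 - 0.74*z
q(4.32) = -7.48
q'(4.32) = -2.80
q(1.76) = -2.74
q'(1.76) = -0.90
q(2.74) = -3.98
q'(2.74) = -1.63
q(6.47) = -15.20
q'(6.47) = -4.39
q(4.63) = -8.38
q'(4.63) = -3.03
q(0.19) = -2.24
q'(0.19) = 0.26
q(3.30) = -5.01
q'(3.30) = -2.04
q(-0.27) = -2.43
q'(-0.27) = 0.60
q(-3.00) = -6.83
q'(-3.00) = 2.62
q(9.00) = -28.67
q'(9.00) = -6.26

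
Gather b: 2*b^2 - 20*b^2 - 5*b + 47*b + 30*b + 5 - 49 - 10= -18*b^2 + 72*b - 54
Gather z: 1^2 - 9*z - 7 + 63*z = 54*z - 6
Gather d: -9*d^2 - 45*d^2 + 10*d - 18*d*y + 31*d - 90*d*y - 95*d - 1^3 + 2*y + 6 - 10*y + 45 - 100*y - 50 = -54*d^2 + d*(-108*y - 54) - 108*y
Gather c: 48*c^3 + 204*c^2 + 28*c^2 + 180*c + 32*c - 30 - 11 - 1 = 48*c^3 + 232*c^2 + 212*c - 42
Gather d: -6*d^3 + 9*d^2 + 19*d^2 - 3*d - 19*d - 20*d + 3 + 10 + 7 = -6*d^3 + 28*d^2 - 42*d + 20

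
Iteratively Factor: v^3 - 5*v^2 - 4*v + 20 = (v - 5)*(v^2 - 4) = (v - 5)*(v - 2)*(v + 2)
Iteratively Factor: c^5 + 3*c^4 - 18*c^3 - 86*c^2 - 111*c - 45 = (c + 1)*(c^4 + 2*c^3 - 20*c^2 - 66*c - 45) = (c + 1)^2*(c^3 + c^2 - 21*c - 45) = (c + 1)^2*(c + 3)*(c^2 - 2*c - 15) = (c - 5)*(c + 1)^2*(c + 3)*(c + 3)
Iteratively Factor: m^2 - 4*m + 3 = (m - 1)*(m - 3)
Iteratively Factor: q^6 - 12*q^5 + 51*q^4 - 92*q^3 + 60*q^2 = (q - 2)*(q^5 - 10*q^4 + 31*q^3 - 30*q^2) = q*(q - 2)*(q^4 - 10*q^3 + 31*q^2 - 30*q) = q*(q - 3)*(q - 2)*(q^3 - 7*q^2 + 10*q) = q^2*(q - 3)*(q - 2)*(q^2 - 7*q + 10) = q^2*(q - 3)*(q - 2)^2*(q - 5)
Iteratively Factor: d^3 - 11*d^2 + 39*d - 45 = (d - 3)*(d^2 - 8*d + 15) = (d - 3)^2*(d - 5)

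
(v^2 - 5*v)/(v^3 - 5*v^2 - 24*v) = (5 - v)/(-v^2 + 5*v + 24)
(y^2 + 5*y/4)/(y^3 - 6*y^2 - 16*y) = (y + 5/4)/(y^2 - 6*y - 16)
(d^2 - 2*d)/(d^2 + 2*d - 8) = d/(d + 4)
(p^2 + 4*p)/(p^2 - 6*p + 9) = p*(p + 4)/(p^2 - 6*p + 9)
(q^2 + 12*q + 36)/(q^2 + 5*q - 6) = (q + 6)/(q - 1)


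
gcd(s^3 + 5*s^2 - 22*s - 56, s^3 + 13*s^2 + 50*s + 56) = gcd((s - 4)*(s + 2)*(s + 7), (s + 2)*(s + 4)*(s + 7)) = s^2 + 9*s + 14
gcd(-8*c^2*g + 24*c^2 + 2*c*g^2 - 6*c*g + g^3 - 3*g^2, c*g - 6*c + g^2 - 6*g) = 1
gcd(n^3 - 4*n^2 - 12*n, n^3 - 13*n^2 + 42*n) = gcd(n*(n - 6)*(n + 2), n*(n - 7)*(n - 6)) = n^2 - 6*n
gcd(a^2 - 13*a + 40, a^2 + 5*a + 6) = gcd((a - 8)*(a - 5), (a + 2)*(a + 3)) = 1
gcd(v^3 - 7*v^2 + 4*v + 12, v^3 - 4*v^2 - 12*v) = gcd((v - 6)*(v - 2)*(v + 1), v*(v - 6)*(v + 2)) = v - 6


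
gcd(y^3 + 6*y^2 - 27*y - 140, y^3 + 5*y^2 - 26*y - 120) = y^2 - y - 20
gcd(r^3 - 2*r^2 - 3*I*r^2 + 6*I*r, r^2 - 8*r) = r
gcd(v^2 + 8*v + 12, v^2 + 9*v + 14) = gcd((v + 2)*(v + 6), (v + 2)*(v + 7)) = v + 2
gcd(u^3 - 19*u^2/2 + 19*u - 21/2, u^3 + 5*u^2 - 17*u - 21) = 1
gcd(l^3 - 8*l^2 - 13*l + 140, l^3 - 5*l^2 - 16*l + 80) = l^2 - l - 20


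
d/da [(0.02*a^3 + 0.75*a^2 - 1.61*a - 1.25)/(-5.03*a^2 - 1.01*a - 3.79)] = (-0.1006*a^4 - 0.0404*a^3 - 9.0832*a^2 - 18.26*a + 4.8394)/(25.3009*a^4 + 10.1606*a^3 + 39.1475*a^2 + 7.6558*a + 14.3641)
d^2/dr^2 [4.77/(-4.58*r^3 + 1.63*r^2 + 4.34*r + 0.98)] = ((131.0796*r - 15.5502)*(-4.58*r^3 + 1.63*r^2 + 4.34*r + 0.98) + 4.77*(-27.48*r^2 + 6.52*r + 8.68)*(-13.74*r^2 + 3.26*r + 4.34))/(-4.58*r^3 + 1.63*r^2 + 4.34*r + 0.98)^3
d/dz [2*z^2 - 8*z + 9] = 4*z - 8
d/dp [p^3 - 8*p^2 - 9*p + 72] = 3*p^2 - 16*p - 9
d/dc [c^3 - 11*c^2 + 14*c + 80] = 3*c^2 - 22*c + 14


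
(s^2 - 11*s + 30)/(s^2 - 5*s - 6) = (s - 5)/(s + 1)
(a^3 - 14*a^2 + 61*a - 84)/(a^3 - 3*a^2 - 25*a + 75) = (a^2 - 11*a + 28)/(a^2 - 25)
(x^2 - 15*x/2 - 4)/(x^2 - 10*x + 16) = (x + 1/2)/(x - 2)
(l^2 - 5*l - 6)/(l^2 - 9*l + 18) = (l + 1)/(l - 3)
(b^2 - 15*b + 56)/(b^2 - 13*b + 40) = (b - 7)/(b - 5)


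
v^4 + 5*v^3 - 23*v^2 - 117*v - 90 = (v - 5)*(v + 1)*(v + 3)*(v + 6)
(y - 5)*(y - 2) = y^2 - 7*y + 10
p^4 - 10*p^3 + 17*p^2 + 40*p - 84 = (p - 7)*(p - 3)*(p - 2)*(p + 2)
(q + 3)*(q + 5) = q^2 + 8*q + 15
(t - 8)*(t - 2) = t^2 - 10*t + 16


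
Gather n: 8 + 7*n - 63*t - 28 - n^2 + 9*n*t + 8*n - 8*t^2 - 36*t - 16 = -n^2 + n*(9*t + 15) - 8*t^2 - 99*t - 36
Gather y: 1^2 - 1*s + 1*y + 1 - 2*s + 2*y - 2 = -3*s + 3*y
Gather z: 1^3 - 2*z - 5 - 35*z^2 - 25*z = -35*z^2 - 27*z - 4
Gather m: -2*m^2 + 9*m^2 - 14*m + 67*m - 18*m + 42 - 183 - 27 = 7*m^2 + 35*m - 168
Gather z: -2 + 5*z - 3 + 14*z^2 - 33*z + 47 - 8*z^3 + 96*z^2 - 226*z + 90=-8*z^3 + 110*z^2 - 254*z + 132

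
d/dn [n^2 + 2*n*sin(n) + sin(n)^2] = 2*n*cos(n) + 2*n + 2*sin(n) + sin(2*n)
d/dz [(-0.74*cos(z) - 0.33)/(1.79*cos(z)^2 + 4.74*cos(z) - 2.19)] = (1.3246*sin(z)^2 - 1.1814*cos(z) - 4.5094)*sin(z)/(1.79*cos(z)^2 + 4.74*cos(z) - 2.19)^2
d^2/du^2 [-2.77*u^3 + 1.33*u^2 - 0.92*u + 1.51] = 2.66 - 16.62*u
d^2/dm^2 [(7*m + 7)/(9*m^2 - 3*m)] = 14*(9*m^3 + 27*m^2 - 9*m + 1)/(3*m^3*(27*m^3 - 27*m^2 + 9*m - 1))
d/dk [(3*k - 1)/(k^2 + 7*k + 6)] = (-3*k^2 + 2*k + 25)/(k^4 + 14*k^3 + 61*k^2 + 84*k + 36)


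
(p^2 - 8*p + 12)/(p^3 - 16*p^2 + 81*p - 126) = (p - 2)/(p^2 - 10*p + 21)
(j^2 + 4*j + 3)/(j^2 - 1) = (j + 3)/(j - 1)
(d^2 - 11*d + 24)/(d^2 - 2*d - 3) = (d - 8)/(d + 1)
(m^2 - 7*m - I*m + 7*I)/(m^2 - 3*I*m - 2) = (m - 7)/(m - 2*I)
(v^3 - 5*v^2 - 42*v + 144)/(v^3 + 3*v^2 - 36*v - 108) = (v^2 - 11*v + 24)/(v^2 - 3*v - 18)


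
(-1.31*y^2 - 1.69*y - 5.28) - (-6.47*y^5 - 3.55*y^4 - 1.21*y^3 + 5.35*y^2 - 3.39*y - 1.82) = 6.47*y^5 + 3.55*y^4 + 1.21*y^3 - 6.66*y^2 + 1.7*y - 3.46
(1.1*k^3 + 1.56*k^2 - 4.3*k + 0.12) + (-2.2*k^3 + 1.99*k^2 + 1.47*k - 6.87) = -1.1*k^3 + 3.55*k^2 - 2.83*k - 6.75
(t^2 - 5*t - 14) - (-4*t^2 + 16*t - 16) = 5*t^2 - 21*t + 2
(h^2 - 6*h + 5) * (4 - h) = -h^3 + 10*h^2 - 29*h + 20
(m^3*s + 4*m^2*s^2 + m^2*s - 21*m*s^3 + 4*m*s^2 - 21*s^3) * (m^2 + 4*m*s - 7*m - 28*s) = m^5*s + 8*m^4*s^2 - 6*m^4*s - 5*m^3*s^3 - 48*m^3*s^2 - 7*m^3*s - 84*m^2*s^4 + 30*m^2*s^3 - 56*m^2*s^2 + 504*m*s^4 + 35*m*s^3 + 588*s^4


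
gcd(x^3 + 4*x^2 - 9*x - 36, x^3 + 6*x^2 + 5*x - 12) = x^2 + 7*x + 12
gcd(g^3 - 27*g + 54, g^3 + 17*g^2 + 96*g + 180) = g + 6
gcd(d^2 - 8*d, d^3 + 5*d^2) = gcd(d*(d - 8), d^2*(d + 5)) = d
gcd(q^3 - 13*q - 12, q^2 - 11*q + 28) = q - 4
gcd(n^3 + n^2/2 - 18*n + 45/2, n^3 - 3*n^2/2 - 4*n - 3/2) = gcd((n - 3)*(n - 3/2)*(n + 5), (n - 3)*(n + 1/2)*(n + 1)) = n - 3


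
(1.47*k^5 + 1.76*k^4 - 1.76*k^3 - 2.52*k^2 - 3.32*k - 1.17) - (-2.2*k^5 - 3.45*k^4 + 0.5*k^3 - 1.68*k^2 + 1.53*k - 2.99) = 3.67*k^5 + 5.21*k^4 - 2.26*k^3 - 0.84*k^2 - 4.85*k + 1.82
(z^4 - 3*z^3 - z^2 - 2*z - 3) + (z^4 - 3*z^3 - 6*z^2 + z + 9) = 2*z^4 - 6*z^3 - 7*z^2 - z + 6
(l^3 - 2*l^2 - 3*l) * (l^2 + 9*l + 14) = l^5 + 7*l^4 - 7*l^3 - 55*l^2 - 42*l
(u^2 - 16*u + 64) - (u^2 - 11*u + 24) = 40 - 5*u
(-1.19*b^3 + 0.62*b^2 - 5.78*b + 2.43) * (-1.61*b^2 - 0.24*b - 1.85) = 1.9159*b^5 - 0.7126*b^4 + 11.3585*b^3 - 3.6721*b^2 + 10.1098*b - 4.4955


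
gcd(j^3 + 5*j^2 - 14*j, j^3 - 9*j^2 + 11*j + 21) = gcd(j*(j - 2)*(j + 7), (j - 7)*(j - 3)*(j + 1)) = 1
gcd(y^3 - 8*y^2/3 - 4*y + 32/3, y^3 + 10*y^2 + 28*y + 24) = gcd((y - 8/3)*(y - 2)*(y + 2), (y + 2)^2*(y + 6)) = y + 2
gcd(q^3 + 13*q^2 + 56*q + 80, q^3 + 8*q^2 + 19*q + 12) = q + 4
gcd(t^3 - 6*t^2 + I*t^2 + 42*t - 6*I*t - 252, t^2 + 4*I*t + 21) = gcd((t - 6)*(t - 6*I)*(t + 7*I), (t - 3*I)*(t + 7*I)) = t + 7*I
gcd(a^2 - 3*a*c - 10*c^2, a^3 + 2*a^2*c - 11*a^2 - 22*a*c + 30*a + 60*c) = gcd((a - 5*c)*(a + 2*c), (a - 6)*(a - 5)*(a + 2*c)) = a + 2*c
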